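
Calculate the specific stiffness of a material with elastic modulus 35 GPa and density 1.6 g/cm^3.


Specific stiffness = E/rho = 35/1.6 = 21.9 GPa/(g/cm^3)

21.9 GPa/(g/cm^3)


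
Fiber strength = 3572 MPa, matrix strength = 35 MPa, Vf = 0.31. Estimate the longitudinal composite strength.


sigma_1 = sigma_f*Vf + sigma_m*(1-Vf) = 3572*0.31 + 35*0.69 = 1131.5 MPa

1131.5 MPa


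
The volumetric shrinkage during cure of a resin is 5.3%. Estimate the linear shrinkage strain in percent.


Linear shrinkage ≈ vol_shrink/3 = 5.3/3 = 1.767%

1.767%


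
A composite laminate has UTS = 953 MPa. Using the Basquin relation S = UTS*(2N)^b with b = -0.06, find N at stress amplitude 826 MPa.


N = 0.5 * (S/UTS)^(1/b) = 0.5 * (826/953)^(1/-0.06) = 5.4223 cycles

5.4223 cycles


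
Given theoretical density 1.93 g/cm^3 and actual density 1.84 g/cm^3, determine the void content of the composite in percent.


Void% = (rho_theo - rho_actual)/rho_theo * 100 = (1.93 - 1.84)/1.93 * 100 = 4.66%

4.66%


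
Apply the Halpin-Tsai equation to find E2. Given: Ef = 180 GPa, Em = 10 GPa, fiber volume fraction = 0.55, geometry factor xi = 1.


eta = (Ef/Em - 1)/(Ef/Em + xi) = (18.0 - 1)/(18.0 + 1) = 0.8947
E2 = Em*(1+xi*eta*Vf)/(1-eta*Vf) = 29.38 GPa

29.38 GPa


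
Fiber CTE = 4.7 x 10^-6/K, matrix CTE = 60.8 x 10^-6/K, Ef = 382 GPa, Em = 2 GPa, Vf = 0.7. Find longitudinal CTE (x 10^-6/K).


E1 = Ef*Vf + Em*(1-Vf) = 268.0
alpha_1 = (alpha_f*Ef*Vf + alpha_m*Em*(1-Vf))/E1 = 4.83 x 10^-6/K

4.83 x 10^-6/K


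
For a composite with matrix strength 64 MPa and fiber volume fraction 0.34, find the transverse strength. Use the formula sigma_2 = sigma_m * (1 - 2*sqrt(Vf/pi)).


factor = 1 - 2*sqrt(0.34/pi) = 0.342
sigma_2 = 64 * 0.342 = 21.89 MPa

21.89 MPa


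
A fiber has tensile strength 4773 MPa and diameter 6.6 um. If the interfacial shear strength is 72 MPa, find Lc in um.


Lc = sigma_f * d / (2 * tau_i) = 4773 * 6.6 / (2 * 72) = 218.8 um

218.8 um


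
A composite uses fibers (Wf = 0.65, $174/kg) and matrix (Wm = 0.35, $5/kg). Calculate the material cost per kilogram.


Cost = cost_f*Wf + cost_m*Wm = 174*0.65 + 5*0.35 = $114.85/kg

$114.85/kg


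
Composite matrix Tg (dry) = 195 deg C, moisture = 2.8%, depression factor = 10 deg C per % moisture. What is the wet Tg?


Tg_wet = Tg_dry - k*moisture = 195 - 10*2.8 = 167.0 deg C

167.0 deg C


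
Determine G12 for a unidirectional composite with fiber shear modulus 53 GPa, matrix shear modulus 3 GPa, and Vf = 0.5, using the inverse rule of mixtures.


1/G12 = Vf/Gf + (1-Vf)/Gm = 0.5/53 + 0.5/3
G12 = 5.68 GPa

5.68 GPa


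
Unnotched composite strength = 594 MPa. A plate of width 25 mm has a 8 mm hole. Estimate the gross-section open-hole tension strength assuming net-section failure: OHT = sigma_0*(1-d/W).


OHT = sigma_0*(1-d/W) = 594*(1-8/25) = 403.9 MPa

403.9 MPa


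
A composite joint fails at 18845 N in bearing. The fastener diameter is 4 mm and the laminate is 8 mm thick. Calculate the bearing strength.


sigma_br = F/(d*h) = 18845/(4*8) = 588.9 MPa

588.9 MPa


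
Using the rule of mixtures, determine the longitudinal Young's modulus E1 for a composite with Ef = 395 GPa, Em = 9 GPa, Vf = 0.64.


E1 = Ef*Vf + Em*(1-Vf) = 395*0.64 + 9*0.36 = 256.04 GPa

256.04 GPa


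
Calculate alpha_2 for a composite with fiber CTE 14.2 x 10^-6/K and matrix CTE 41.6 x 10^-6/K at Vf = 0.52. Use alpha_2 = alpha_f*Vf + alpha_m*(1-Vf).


alpha_2 = alpha_f*Vf + alpha_m*(1-Vf) = 14.2*0.52 + 41.6*0.48 = 27.4 x 10^-6/K

27.4 x 10^-6/K


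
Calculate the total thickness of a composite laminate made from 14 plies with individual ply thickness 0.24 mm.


h = n * t_ply = 14 * 0.24 = 3.36 mm

3.36 mm


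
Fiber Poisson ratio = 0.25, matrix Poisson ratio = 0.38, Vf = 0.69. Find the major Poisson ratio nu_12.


nu_12 = nu_f*Vf + nu_m*(1-Vf) = 0.25*0.69 + 0.38*0.31 = 0.2903

0.2903


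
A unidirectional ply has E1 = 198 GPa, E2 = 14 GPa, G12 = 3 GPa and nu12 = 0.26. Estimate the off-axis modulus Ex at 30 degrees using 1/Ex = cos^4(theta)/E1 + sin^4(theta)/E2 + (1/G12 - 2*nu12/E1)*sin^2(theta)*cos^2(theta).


cos^4(30) = 0.5625, sin^4(30) = 0.0625, sin^2(30)*cos^2(30) = 0.1875
1/G12 - 2*nu12/E1 = 1/3 - 2*0.26/198 = 0.330707 GPa^-1
1/Ex = 0.5625/198 + 0.0625/14 + 0.330707*0.1875 = 0.0693128 GPa^-1
Ex = 14.43 GPa

14.43 GPa


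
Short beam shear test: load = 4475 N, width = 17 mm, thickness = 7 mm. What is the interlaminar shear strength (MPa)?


ILSS = 3F/(4bh) = 3*4475/(4*17*7) = 28.2 MPa

28.2 MPa


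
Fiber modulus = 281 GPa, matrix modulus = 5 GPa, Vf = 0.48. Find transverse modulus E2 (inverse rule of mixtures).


1/E2 = Vf/Ef + (1-Vf)/Em = 0.48/281 + 0.52/5
E2 = 9.46 GPa

9.46 GPa


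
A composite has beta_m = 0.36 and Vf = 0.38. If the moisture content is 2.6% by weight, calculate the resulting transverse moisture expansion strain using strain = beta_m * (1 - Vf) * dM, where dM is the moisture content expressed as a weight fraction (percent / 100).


dM = 2.6/100 = 0.026
strain = beta_m * (1-Vf) * dM = 0.36 * 0.62 * 0.026 = 0.0058032

0.0058032


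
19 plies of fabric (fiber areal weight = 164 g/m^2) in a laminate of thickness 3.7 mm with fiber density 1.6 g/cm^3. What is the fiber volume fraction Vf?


Vf = n * FAW / (rho_f * h * 1000) = 19 * 164 / (1.6 * 3.7 * 1000) = 0.5264

0.5264


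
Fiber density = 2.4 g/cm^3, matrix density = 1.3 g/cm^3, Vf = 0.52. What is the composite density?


rho_c = rho_f*Vf + rho_m*(1-Vf) = 2.4*0.52 + 1.3*0.48 = 1.872 g/cm^3

1.872 g/cm^3


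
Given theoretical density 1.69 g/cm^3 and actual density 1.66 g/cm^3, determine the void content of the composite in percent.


Void% = (rho_theo - rho_actual)/rho_theo * 100 = (1.69 - 1.66)/1.69 * 100 = 1.78%

1.78%


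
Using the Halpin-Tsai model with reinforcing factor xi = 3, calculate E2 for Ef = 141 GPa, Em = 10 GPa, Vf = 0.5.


eta = (Ef/Em - 1)/(Ef/Em + xi) = (14.1 - 1)/(14.1 + 3) = 0.7661
E2 = Em*(1+xi*eta*Vf)/(1-eta*Vf) = 34.83 GPa

34.83 GPa


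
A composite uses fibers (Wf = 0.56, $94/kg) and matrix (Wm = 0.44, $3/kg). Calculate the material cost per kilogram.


Cost = cost_f*Wf + cost_m*Wm = 94*0.56 + 3*0.44 = $53.96/kg

$53.96/kg


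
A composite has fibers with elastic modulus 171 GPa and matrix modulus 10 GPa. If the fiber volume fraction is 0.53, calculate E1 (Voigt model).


E1 = Ef*Vf + Em*(1-Vf) = 171*0.53 + 10*0.47 = 95.33 GPa

95.33 GPa


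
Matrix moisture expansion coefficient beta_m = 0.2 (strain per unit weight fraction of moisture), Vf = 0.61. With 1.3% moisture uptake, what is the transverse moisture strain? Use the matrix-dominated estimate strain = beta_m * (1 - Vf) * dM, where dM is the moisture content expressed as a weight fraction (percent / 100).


dM = 1.3/100 = 0.013
strain = beta_m * (1-Vf) * dM = 0.2 * 0.39 * 0.013 = 0.001014

0.001014


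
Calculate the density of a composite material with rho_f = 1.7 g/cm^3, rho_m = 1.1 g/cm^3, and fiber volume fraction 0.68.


rho_c = rho_f*Vf + rho_m*(1-Vf) = 1.7*0.68 + 1.1*0.32 = 1.508 g/cm^3

1.508 g/cm^3


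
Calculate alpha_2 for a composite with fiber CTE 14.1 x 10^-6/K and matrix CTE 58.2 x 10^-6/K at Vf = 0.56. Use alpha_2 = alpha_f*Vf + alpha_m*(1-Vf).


alpha_2 = alpha_f*Vf + alpha_m*(1-Vf) = 14.1*0.56 + 58.2*0.44 = 33.5 x 10^-6/K

33.5 x 10^-6/K


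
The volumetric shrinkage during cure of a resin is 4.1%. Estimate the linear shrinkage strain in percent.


Linear shrinkage ≈ vol_shrink/3 = 4.1/3 = 1.367%

1.367%


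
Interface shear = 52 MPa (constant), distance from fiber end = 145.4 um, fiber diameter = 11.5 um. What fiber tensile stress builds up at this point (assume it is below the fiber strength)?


Force balance: sigma_f * (pi*d^2/4) = tau * (pi*d) * x  ->  sigma_f = 4 * tau * x / d
sigma_f = 4 * 52 * 145.4 / 11.5 = 2629.8 MPa

2629.8 MPa


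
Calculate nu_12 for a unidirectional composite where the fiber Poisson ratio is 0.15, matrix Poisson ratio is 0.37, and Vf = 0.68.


nu_12 = nu_f*Vf + nu_m*(1-Vf) = 0.15*0.68 + 0.37*0.32 = 0.2204

0.2204


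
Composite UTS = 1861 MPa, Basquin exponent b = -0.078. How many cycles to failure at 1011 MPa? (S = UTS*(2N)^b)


N = 0.5 * (S/UTS)^(1/b) = 0.5 * (1011/1861)^(1/-0.078) = 1248.3736 cycles

1248.3736 cycles


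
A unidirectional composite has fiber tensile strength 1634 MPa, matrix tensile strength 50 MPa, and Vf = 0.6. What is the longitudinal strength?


sigma_1 = sigma_f*Vf + sigma_m*(1-Vf) = 1634*0.6 + 50*0.4 = 1000.4 MPa

1000.4 MPa


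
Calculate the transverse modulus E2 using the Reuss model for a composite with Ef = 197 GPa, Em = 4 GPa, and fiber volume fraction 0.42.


1/E2 = Vf/Ef + (1-Vf)/Em = 0.42/197 + 0.58/4
E2 = 6.8 GPa

6.8 GPa


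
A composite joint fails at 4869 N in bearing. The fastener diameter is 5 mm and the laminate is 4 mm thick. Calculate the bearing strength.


sigma_br = F/(d*h) = 4869/(5*4) = 243.5 MPa

243.5 MPa


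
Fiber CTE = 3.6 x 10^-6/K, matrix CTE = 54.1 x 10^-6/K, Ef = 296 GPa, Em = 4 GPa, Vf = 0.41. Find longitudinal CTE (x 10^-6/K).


E1 = Ef*Vf + Em*(1-Vf) = 123.72
alpha_1 = (alpha_f*Ef*Vf + alpha_m*Em*(1-Vf))/E1 = 4.56 x 10^-6/K

4.56 x 10^-6/K


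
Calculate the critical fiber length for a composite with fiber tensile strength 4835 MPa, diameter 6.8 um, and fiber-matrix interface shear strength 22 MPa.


Lc = sigma_f * d / (2 * tau_i) = 4835 * 6.8 / (2 * 22) = 747.2 um

747.2 um


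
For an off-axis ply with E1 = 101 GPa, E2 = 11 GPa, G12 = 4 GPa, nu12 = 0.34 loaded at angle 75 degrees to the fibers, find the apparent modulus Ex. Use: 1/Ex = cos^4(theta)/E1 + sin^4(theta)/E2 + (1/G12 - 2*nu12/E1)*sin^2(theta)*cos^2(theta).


cos^4(75) = 0.004487, sin^4(75) = 0.870513, sin^2(75)*cos^2(75) = 0.0625
1/G12 - 2*nu12/E1 = 1/4 - 2*0.34/101 = 0.243267 GPa^-1
1/Ex = 0.004487/101 + 0.870513/11 + 0.243267*0.0625 = 0.0943862 GPa^-1
Ex = 10.59 GPa

10.59 GPa


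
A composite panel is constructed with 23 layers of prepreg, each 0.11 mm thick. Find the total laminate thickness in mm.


h = n * t_ply = 23 * 0.11 = 2.53 mm

2.53 mm


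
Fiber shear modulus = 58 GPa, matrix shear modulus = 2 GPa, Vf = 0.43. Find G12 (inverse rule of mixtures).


1/G12 = Vf/Gf + (1-Vf)/Gm = 0.43/58 + 0.57/2
G12 = 3.42 GPa

3.42 GPa


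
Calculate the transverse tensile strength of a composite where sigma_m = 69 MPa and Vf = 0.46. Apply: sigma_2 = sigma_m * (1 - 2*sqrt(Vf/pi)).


factor = 1 - 2*sqrt(0.46/pi) = 0.2347
sigma_2 = 69 * 0.2347 = 16.19 MPa

16.19 MPa


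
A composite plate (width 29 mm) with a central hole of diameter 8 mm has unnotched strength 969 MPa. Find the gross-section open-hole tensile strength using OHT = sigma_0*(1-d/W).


OHT = sigma_0*(1-d/W) = 969*(1-8/29) = 701.7 MPa

701.7 MPa


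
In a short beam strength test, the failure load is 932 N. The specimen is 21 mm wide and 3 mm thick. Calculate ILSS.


ILSS = 3F/(4bh) = 3*932/(4*21*3) = 11.1 MPa

11.1 MPa


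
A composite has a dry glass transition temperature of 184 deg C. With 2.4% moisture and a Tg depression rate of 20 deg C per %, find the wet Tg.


Tg_wet = Tg_dry - k*moisture = 184 - 20*2.4 = 136.0 deg C

136.0 deg C


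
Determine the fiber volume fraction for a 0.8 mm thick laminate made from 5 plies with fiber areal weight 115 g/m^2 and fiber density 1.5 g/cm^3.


Vf = n * FAW / (rho_f * h * 1000) = 5 * 115 / (1.5 * 0.8 * 1000) = 0.4792

0.4792


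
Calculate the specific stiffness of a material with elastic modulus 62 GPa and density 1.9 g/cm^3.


Specific stiffness = E/rho = 62/1.9 = 32.6 GPa/(g/cm^3)

32.6 GPa/(g/cm^3)


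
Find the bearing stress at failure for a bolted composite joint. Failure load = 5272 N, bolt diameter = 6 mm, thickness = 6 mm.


sigma_br = F/(d*h) = 5272/(6*6) = 146.4 MPa

146.4 MPa


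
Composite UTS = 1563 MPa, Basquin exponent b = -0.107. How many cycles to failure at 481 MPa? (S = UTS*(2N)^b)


N = 0.5 * (S/UTS)^(1/b) = 0.5 * (481/1563)^(1/-0.107) = 30358.3034 cycles

30358.3034 cycles


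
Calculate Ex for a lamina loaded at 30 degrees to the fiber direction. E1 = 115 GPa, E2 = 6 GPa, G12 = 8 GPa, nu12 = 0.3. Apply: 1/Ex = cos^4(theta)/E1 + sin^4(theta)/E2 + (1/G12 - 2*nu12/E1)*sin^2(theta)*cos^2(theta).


cos^4(30) = 0.5625, sin^4(30) = 0.0625, sin^2(30)*cos^2(30) = 0.1875
1/G12 - 2*nu12/E1 = 1/8 - 2*0.3/115 = 0.119783 GPa^-1
1/Ex = 0.5625/115 + 0.0625/6 + 0.119783*0.1875 = 0.0377672 GPa^-1
Ex = 26.48 GPa

26.48 GPa


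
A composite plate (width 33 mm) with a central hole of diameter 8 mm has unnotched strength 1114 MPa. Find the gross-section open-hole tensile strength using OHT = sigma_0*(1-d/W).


OHT = sigma_0*(1-d/W) = 1114*(1-8/33) = 843.9 MPa

843.9 MPa


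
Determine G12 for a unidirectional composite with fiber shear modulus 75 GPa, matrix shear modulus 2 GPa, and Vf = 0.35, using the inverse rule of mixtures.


1/G12 = Vf/Gf + (1-Vf)/Gm = 0.35/75 + 0.65/2
G12 = 3.03 GPa

3.03 GPa


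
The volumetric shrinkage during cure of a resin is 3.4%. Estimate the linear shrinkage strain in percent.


Linear shrinkage ≈ vol_shrink/3 = 3.4/3 = 1.133%

1.133%


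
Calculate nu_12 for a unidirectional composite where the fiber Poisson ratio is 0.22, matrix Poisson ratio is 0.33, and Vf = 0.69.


nu_12 = nu_f*Vf + nu_m*(1-Vf) = 0.22*0.69 + 0.33*0.31 = 0.2541

0.2541


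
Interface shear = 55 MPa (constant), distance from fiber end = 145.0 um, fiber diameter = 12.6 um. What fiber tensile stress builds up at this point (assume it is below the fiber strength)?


Force balance: sigma_f * (pi*d^2/4) = tau * (pi*d) * x  ->  sigma_f = 4 * tau * x / d
sigma_f = 4 * 55 * 145.0 / 12.6 = 2531.7 MPa

2531.7 MPa


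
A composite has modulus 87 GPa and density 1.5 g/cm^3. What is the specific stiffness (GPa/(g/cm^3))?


Specific stiffness = E/rho = 87/1.5 = 58.0 GPa/(g/cm^3)

58.0 GPa/(g/cm^3)


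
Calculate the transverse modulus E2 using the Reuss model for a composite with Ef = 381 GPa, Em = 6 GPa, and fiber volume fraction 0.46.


1/E2 = Vf/Ef + (1-Vf)/Em = 0.46/381 + 0.54/6
E2 = 10.96 GPa

10.96 GPa


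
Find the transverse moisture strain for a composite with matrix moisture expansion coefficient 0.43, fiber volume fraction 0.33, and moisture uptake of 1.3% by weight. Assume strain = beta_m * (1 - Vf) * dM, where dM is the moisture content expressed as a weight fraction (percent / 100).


dM = 1.3/100 = 0.013
strain = beta_m * (1-Vf) * dM = 0.43 * 0.67 * 0.013 = 0.0037453

0.0037453


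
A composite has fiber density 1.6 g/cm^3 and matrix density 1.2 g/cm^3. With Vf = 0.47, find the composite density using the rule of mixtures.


rho_c = rho_f*Vf + rho_m*(1-Vf) = 1.6*0.47 + 1.2*0.53 = 1.388 g/cm^3

1.388 g/cm^3


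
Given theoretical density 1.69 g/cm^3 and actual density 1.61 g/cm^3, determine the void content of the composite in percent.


Void% = (rho_theo - rho_actual)/rho_theo * 100 = (1.69 - 1.61)/1.69 * 100 = 4.73%

4.73%


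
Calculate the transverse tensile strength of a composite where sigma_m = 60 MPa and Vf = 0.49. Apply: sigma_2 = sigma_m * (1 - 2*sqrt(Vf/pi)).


factor = 1 - 2*sqrt(0.49/pi) = 0.2101
sigma_2 = 60 * 0.2101 = 12.61 MPa

12.61 MPa


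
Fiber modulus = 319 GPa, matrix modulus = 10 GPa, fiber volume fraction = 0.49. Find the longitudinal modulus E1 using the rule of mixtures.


E1 = Ef*Vf + Em*(1-Vf) = 319*0.49 + 10*0.51 = 161.41 GPa

161.41 GPa


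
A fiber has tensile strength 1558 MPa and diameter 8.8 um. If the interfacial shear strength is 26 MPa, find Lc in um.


Lc = sigma_f * d / (2 * tau_i) = 1558 * 8.8 / (2 * 26) = 263.7 um

263.7 um


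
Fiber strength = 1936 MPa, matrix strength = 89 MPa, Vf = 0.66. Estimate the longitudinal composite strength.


sigma_1 = sigma_f*Vf + sigma_m*(1-Vf) = 1936*0.66 + 89*0.34 = 1308.0 MPa

1308.0 MPa


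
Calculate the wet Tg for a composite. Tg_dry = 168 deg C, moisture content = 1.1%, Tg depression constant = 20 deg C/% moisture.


Tg_wet = Tg_dry - k*moisture = 168 - 20*1.1 = 146.0 deg C

146.0 deg C


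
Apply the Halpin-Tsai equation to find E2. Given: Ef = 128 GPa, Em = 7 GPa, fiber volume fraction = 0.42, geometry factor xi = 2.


eta = (Ef/Em - 1)/(Ef/Em + xi) = (18.2857 - 1)/(18.2857 + 2) = 0.8521
E2 = Em*(1+xi*eta*Vf)/(1-eta*Vf) = 18.7 GPa

18.7 GPa


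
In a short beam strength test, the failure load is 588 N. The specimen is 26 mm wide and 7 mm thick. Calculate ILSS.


ILSS = 3F/(4bh) = 3*588/(4*26*7) = 2.42 MPa

2.42 MPa


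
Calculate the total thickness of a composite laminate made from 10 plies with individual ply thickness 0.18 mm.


h = n * t_ply = 10 * 0.18 = 1.8 mm

1.8 mm


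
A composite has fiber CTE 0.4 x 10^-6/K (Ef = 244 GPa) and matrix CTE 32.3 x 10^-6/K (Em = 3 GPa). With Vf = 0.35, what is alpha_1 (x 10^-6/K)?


E1 = Ef*Vf + Em*(1-Vf) = 87.35
alpha_1 = (alpha_f*Ef*Vf + alpha_m*Em*(1-Vf))/E1 = 1.11 x 10^-6/K

1.11 x 10^-6/K


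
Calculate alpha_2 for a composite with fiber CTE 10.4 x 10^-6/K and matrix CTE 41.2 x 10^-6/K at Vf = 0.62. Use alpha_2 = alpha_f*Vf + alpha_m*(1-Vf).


alpha_2 = alpha_f*Vf + alpha_m*(1-Vf) = 10.4*0.62 + 41.2*0.38 = 22.1 x 10^-6/K

22.1 x 10^-6/K


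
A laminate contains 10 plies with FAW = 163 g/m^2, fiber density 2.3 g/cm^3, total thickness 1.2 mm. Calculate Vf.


Vf = n * FAW / (rho_f * h * 1000) = 10 * 163 / (2.3 * 1.2 * 1000) = 0.5906

0.5906


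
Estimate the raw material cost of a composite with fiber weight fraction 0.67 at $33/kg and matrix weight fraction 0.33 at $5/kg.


Cost = cost_f*Wf + cost_m*Wm = 33*0.67 + 5*0.33 = $23.76/kg

$23.76/kg


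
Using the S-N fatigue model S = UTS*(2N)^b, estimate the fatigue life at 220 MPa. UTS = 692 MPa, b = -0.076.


N = 0.5 * (S/UTS)^(1/b) = 0.5 * (220/692)^(1/-0.076) = 1.7678e+06 cycles

1.7678e+06 cycles


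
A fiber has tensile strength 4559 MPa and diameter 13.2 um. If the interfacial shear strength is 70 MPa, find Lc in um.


Lc = sigma_f * d / (2 * tau_i) = 4559 * 13.2 / (2 * 70) = 429.8 um

429.8 um


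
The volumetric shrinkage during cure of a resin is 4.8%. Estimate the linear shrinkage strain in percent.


Linear shrinkage ≈ vol_shrink/3 = 4.8/3 = 1.6%

1.6%


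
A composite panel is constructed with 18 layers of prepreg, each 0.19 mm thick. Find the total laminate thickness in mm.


h = n * t_ply = 18 * 0.19 = 3.42 mm

3.42 mm


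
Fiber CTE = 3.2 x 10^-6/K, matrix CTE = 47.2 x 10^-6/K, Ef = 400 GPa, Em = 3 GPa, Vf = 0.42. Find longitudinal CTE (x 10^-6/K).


E1 = Ef*Vf + Em*(1-Vf) = 169.74
alpha_1 = (alpha_f*Ef*Vf + alpha_m*Em*(1-Vf))/E1 = 3.65 x 10^-6/K

3.65 x 10^-6/K


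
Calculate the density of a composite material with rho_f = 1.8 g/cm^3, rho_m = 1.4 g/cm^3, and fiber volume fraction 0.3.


rho_c = rho_f*Vf + rho_m*(1-Vf) = 1.8*0.3 + 1.4*0.7 = 1.52 g/cm^3

1.52 g/cm^3


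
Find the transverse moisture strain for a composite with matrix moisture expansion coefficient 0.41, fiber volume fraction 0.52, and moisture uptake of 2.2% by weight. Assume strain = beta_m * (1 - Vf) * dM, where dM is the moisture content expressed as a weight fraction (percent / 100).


dM = 2.2/100 = 0.022
strain = beta_m * (1-Vf) * dM = 0.41 * 0.48 * 0.022 = 0.0043296

0.0043296


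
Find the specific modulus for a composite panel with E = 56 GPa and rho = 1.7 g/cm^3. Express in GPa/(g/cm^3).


Specific stiffness = E/rho = 56/1.7 = 32.9 GPa/(g/cm^3)

32.9 GPa/(g/cm^3)


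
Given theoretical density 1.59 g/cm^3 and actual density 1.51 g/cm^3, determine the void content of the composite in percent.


Void% = (rho_theo - rho_actual)/rho_theo * 100 = (1.59 - 1.51)/1.59 * 100 = 5.03%

5.03%


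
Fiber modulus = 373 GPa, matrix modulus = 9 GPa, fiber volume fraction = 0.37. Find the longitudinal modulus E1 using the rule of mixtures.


E1 = Ef*Vf + Em*(1-Vf) = 373*0.37 + 9*0.63 = 143.68 GPa

143.68 GPa


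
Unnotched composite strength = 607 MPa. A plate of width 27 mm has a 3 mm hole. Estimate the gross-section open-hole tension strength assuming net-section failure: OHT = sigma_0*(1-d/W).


OHT = sigma_0*(1-d/W) = 607*(1-3/27) = 539.6 MPa

539.6 MPa


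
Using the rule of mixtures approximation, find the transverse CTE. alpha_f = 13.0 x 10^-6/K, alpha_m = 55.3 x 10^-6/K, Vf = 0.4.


alpha_2 = alpha_f*Vf + alpha_m*(1-Vf) = 13.0*0.4 + 55.3*0.6 = 38.4 x 10^-6/K

38.4 x 10^-6/K


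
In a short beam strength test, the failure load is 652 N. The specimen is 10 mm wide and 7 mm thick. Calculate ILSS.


ILSS = 3F/(4bh) = 3*652/(4*10*7) = 6.99 MPa

6.99 MPa


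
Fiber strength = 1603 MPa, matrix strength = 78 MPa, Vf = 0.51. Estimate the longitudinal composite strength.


sigma_1 = sigma_f*Vf + sigma_m*(1-Vf) = 1603*0.51 + 78*0.49 = 855.8 MPa

855.8 MPa


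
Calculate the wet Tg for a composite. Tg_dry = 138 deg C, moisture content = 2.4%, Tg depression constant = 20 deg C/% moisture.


Tg_wet = Tg_dry - k*moisture = 138 - 20*2.4 = 90.0 deg C

90.0 deg C


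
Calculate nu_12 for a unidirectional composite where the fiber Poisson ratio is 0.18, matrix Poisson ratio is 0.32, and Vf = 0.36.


nu_12 = nu_f*Vf + nu_m*(1-Vf) = 0.18*0.36 + 0.32*0.64 = 0.2696

0.2696


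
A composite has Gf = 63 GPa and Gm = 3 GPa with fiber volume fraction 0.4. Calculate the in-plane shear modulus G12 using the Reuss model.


1/G12 = Vf/Gf + (1-Vf)/Gm = 0.4/63 + 0.6/3
G12 = 4.85 GPa

4.85 GPa


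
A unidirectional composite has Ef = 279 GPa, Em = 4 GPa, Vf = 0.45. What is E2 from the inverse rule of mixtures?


1/E2 = Vf/Ef + (1-Vf)/Em = 0.45/279 + 0.55/4
E2 = 7.19 GPa

7.19 GPa


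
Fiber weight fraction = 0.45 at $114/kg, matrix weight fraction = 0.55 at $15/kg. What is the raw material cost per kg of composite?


Cost = cost_f*Wf + cost_m*Wm = 114*0.45 + 15*0.55 = $59.55/kg

$59.55/kg


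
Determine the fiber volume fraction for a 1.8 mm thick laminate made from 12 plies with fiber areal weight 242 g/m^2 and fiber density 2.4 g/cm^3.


Vf = n * FAW / (rho_f * h * 1000) = 12 * 242 / (2.4 * 1.8 * 1000) = 0.6722

0.6722


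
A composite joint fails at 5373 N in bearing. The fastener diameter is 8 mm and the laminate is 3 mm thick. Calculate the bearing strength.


sigma_br = F/(d*h) = 5373/(8*3) = 223.9 MPa

223.9 MPa


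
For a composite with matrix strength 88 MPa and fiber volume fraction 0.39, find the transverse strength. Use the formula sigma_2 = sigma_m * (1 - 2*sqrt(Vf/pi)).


factor = 1 - 2*sqrt(0.39/pi) = 0.2953
sigma_2 = 88 * 0.2953 = 25.99 MPa

25.99 MPa


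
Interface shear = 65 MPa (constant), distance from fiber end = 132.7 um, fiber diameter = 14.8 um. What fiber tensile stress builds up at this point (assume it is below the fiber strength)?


Force balance: sigma_f * (pi*d^2/4) = tau * (pi*d) * x  ->  sigma_f = 4 * tau * x / d
sigma_f = 4 * 65 * 132.7 / 14.8 = 2331.2 MPa

2331.2 MPa


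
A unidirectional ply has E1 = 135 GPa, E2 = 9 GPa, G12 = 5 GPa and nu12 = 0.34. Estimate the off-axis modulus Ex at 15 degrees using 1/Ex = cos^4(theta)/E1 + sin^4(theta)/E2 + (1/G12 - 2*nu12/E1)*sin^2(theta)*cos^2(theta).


cos^4(15) = 0.870513, sin^4(15) = 0.004487, sin^2(15)*cos^2(15) = 0.0625
1/G12 - 2*nu12/E1 = 1/5 - 2*0.34/135 = 0.194963 GPa^-1
1/Ex = 0.870513/135 + 0.004487/9 + 0.194963*0.0625 = 0.019132 GPa^-1
Ex = 52.27 GPa

52.27 GPa


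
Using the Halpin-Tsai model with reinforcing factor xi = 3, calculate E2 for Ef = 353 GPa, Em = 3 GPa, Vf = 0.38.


eta = (Ef/Em - 1)/(Ef/Em + xi) = (117.6667 - 1)/(117.6667 + 3) = 0.9669
E2 = Em*(1+xi*eta*Vf)/(1-eta*Vf) = 9.97 GPa

9.97 GPa


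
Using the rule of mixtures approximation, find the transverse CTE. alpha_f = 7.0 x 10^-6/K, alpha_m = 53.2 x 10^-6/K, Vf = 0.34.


alpha_2 = alpha_f*Vf + alpha_m*(1-Vf) = 7.0*0.34 + 53.2*0.66 = 37.5 x 10^-6/K

37.5 x 10^-6/K


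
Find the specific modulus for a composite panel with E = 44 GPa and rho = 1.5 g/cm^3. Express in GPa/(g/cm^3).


Specific stiffness = E/rho = 44/1.5 = 29.3 GPa/(g/cm^3)

29.3 GPa/(g/cm^3)


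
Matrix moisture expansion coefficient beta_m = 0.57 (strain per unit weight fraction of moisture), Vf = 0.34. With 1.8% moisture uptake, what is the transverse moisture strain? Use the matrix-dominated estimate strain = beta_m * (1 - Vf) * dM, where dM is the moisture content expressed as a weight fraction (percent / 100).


dM = 1.8/100 = 0.018
strain = beta_m * (1-Vf) * dM = 0.57 * 0.66 * 0.018 = 0.0067716

0.0067716


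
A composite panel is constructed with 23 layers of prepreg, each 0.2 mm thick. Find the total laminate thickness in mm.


h = n * t_ply = 23 * 0.2 = 4.6 mm

4.6 mm


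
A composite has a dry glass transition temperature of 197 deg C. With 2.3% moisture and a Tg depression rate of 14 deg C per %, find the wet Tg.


Tg_wet = Tg_dry - k*moisture = 197 - 14*2.3 = 164.8 deg C

164.8 deg C


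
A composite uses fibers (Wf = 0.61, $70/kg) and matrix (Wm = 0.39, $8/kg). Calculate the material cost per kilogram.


Cost = cost_f*Wf + cost_m*Wm = 70*0.61 + 8*0.39 = $45.82/kg

$45.82/kg


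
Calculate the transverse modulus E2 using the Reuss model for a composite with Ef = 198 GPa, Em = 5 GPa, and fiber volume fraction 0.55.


1/E2 = Vf/Ef + (1-Vf)/Em = 0.55/198 + 0.45/5
E2 = 10.78 GPa

10.78 GPa


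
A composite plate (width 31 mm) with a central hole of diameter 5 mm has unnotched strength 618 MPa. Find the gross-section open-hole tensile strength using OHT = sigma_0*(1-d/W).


OHT = sigma_0*(1-d/W) = 618*(1-5/31) = 518.3 MPa

518.3 MPa


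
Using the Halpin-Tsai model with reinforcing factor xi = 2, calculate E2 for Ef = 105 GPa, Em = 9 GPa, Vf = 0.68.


eta = (Ef/Em - 1)/(Ef/Em + xi) = (11.6667 - 1)/(11.6667 + 2) = 0.7805
E2 = Em*(1+xi*eta*Vf)/(1-eta*Vf) = 39.54 GPa

39.54 GPa


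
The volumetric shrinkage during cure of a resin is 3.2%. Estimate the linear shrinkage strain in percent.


Linear shrinkage ≈ vol_shrink/3 = 3.2/3 = 1.067%

1.067%


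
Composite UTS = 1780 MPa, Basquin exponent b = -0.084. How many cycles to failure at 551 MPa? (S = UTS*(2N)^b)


N = 0.5 * (S/UTS)^(1/b) = 0.5 * (551/1780)^(1/-0.084) = 577682.3426 cycles

577682.3426 cycles


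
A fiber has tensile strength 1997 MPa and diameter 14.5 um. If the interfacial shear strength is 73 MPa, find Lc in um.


Lc = sigma_f * d / (2 * tau_i) = 1997 * 14.5 / (2 * 73) = 198.3 um

198.3 um


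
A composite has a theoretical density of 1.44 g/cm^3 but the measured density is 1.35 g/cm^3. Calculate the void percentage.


Void% = (rho_theo - rho_actual)/rho_theo * 100 = (1.44 - 1.35)/1.44 * 100 = 6.25%

6.25%


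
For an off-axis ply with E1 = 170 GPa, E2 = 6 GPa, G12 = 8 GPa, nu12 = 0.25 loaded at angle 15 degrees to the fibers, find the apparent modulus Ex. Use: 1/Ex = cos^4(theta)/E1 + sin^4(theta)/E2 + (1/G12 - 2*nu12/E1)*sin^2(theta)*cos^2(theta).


cos^4(15) = 0.870513, sin^4(15) = 0.004487, sin^2(15)*cos^2(15) = 0.0625
1/G12 - 2*nu12/E1 = 1/8 - 2*0.25/170 = 0.122059 GPa^-1
1/Ex = 0.870513/170 + 0.004487/6 + 0.122059*0.0625 = 0.0134972 GPa^-1
Ex = 74.09 GPa

74.09 GPa


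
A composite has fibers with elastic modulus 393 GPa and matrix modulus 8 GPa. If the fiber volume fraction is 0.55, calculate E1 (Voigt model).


E1 = Ef*Vf + Em*(1-Vf) = 393*0.55 + 8*0.45 = 219.75 GPa

219.75 GPa


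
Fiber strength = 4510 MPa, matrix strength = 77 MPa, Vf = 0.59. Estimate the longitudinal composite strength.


sigma_1 = sigma_f*Vf + sigma_m*(1-Vf) = 4510*0.59 + 77*0.41 = 2692.5 MPa

2692.5 MPa


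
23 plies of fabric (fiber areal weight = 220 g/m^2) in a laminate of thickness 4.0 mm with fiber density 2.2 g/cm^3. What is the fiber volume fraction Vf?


Vf = n * FAW / (rho_f * h * 1000) = 23 * 220 / (2.2 * 4.0 * 1000) = 0.575

0.575


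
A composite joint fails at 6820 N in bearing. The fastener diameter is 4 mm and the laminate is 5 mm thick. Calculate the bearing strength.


sigma_br = F/(d*h) = 6820/(4*5) = 341.0 MPa

341.0 MPa


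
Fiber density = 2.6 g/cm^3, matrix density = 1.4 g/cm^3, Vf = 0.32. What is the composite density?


rho_c = rho_f*Vf + rho_m*(1-Vf) = 2.6*0.32 + 1.4*0.68 = 1.784 g/cm^3

1.784 g/cm^3


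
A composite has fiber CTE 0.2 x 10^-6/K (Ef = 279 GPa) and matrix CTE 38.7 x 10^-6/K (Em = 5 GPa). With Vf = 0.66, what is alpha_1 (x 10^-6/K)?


E1 = Ef*Vf + Em*(1-Vf) = 185.84
alpha_1 = (alpha_f*Ef*Vf + alpha_m*Em*(1-Vf))/E1 = 0.55 x 10^-6/K

0.55 x 10^-6/K


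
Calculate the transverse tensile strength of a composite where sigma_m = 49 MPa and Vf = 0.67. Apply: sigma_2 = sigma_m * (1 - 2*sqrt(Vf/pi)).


factor = 1 - 2*sqrt(0.67/pi) = 0.0764
sigma_2 = 49 * 0.0764 = 3.74 MPa

3.74 MPa


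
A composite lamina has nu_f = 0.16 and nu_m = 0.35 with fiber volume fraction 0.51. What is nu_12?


nu_12 = nu_f*Vf + nu_m*(1-Vf) = 0.16*0.51 + 0.35*0.49 = 0.2531

0.2531


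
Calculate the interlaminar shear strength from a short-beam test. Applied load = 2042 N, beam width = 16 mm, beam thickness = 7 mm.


ILSS = 3F/(4bh) = 3*2042/(4*16*7) = 13.67 MPa

13.67 MPa


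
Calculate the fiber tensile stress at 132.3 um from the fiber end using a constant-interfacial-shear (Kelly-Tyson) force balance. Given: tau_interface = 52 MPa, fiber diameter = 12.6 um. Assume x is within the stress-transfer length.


Force balance: sigma_f * (pi*d^2/4) = tau * (pi*d) * x  ->  sigma_f = 4 * tau * x / d
sigma_f = 4 * 52 * 132.3 / 12.6 = 2184.0 MPa

2184.0 MPa


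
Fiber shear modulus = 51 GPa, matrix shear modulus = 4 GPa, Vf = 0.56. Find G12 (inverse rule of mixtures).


1/G12 = Vf/Gf + (1-Vf)/Gm = 0.56/51 + 0.44/4
G12 = 8.27 GPa

8.27 GPa


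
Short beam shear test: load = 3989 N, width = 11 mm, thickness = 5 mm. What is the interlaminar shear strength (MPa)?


ILSS = 3F/(4bh) = 3*3989/(4*11*5) = 54.4 MPa

54.4 MPa


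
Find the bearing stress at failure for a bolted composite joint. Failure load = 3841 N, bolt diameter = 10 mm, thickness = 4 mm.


sigma_br = F/(d*h) = 3841/(10*4) = 96.0 MPa

96.0 MPa


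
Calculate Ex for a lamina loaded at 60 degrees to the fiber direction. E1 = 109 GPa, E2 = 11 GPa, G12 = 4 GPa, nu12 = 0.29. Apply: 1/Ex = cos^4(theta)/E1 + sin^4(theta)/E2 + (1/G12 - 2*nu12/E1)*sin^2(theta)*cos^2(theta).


cos^4(60) = 0.0625, sin^4(60) = 0.5625, sin^2(60)*cos^2(60) = 0.1875
1/G12 - 2*nu12/E1 = 1/4 - 2*0.29/109 = 0.244679 GPa^-1
1/Ex = 0.0625/109 + 0.5625/11 + 0.244679*0.1875 = 0.0975871 GPa^-1
Ex = 10.25 GPa

10.25 GPa


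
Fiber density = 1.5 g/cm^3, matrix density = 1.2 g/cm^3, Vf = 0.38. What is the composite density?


rho_c = rho_f*Vf + rho_m*(1-Vf) = 1.5*0.38 + 1.2*0.62 = 1.314 g/cm^3

1.314 g/cm^3


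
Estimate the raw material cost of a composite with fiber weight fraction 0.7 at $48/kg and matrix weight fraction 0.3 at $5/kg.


Cost = cost_f*Wf + cost_m*Wm = 48*0.7 + 5*0.3 = $35.1/kg

$35.1/kg


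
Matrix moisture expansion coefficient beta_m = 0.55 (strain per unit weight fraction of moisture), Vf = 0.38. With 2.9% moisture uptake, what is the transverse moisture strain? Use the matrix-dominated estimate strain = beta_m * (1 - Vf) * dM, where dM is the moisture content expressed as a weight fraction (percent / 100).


dM = 2.9/100 = 0.029
strain = beta_m * (1-Vf) * dM = 0.55 * 0.62 * 0.029 = 0.009889

0.009889


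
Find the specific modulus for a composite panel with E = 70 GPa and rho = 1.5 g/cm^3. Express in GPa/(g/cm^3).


Specific stiffness = E/rho = 70/1.5 = 46.7 GPa/(g/cm^3)

46.7 GPa/(g/cm^3)


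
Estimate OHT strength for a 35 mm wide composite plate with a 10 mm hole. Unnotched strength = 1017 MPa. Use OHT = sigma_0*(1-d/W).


OHT = sigma_0*(1-d/W) = 1017*(1-10/35) = 726.4 MPa

726.4 MPa


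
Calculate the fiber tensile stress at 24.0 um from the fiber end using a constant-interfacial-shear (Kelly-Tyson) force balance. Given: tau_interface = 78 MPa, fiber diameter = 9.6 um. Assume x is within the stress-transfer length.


Force balance: sigma_f * (pi*d^2/4) = tau * (pi*d) * x  ->  sigma_f = 4 * tau * x / d
sigma_f = 4 * 78 * 24.0 / 9.6 = 780.0 MPa

780.0 MPa


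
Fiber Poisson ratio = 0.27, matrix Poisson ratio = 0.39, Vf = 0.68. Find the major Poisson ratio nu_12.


nu_12 = nu_f*Vf + nu_m*(1-Vf) = 0.27*0.68 + 0.39*0.32 = 0.3084

0.3084


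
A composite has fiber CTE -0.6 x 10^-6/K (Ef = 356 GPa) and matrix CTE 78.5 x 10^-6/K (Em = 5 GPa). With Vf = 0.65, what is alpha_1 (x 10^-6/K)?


E1 = Ef*Vf + Em*(1-Vf) = 233.15
alpha_1 = (alpha_f*Ef*Vf + alpha_m*Em*(1-Vf))/E1 = -0.01 x 10^-6/K

-0.01 x 10^-6/K


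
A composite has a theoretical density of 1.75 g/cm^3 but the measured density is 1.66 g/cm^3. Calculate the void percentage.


Void% = (rho_theo - rho_actual)/rho_theo * 100 = (1.75 - 1.66)/1.75 * 100 = 5.14%

5.14%


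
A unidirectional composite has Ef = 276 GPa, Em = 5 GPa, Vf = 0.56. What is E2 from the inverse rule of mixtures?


1/E2 = Vf/Ef + (1-Vf)/Em = 0.56/276 + 0.44/5
E2 = 11.11 GPa

11.11 GPa


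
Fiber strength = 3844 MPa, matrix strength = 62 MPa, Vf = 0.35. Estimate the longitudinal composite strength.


sigma_1 = sigma_f*Vf + sigma_m*(1-Vf) = 3844*0.35 + 62*0.65 = 1385.7 MPa

1385.7 MPa


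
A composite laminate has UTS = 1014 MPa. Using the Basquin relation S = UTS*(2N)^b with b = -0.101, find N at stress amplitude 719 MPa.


N = 0.5 * (S/UTS)^(1/b) = 0.5 * (719/1014)^(1/-0.101) = 15.0410 cycles

15.0410 cycles


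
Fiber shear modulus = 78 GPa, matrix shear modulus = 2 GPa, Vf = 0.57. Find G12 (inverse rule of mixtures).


1/G12 = Vf/Gf + (1-Vf)/Gm = 0.57/78 + 0.43/2
G12 = 4.5 GPa

4.5 GPa


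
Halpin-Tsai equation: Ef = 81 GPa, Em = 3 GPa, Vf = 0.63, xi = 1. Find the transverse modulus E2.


eta = (Ef/Em - 1)/(Ef/Em + xi) = (27.0 - 1)/(27.0 + 1) = 0.9286
E2 = Em*(1+xi*eta*Vf)/(1-eta*Vf) = 11.46 GPa

11.46 GPa


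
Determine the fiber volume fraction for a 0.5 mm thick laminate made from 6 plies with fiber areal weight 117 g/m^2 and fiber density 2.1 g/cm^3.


Vf = n * FAW / (rho_f * h * 1000) = 6 * 117 / (2.1 * 0.5 * 1000) = 0.6686

0.6686


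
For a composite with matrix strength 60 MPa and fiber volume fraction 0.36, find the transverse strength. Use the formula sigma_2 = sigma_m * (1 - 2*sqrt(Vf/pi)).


factor = 1 - 2*sqrt(0.36/pi) = 0.323
sigma_2 = 60 * 0.323 = 19.38 MPa

19.38 MPa


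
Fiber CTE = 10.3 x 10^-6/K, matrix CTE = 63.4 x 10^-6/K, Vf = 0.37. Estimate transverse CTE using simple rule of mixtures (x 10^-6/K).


alpha_2 = alpha_f*Vf + alpha_m*(1-Vf) = 10.3*0.37 + 63.4*0.63 = 43.8 x 10^-6/K

43.8 x 10^-6/K


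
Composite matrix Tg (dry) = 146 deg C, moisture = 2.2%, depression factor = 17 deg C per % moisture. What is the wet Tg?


Tg_wet = Tg_dry - k*moisture = 146 - 17*2.2 = 108.6 deg C

108.6 deg C


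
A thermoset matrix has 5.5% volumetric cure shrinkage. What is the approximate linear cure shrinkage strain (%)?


Linear shrinkage ≈ vol_shrink/3 = 5.5/3 = 1.833%

1.833%


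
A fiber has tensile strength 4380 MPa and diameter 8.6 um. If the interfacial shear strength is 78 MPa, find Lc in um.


Lc = sigma_f * d / (2 * tau_i) = 4380 * 8.6 / (2 * 78) = 241.5 um

241.5 um


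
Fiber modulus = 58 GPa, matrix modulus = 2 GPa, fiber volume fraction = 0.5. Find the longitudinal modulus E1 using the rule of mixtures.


E1 = Ef*Vf + Em*(1-Vf) = 58*0.5 + 2*0.5 = 30.0 GPa

30.0 GPa


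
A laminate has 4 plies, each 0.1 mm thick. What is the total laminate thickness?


h = n * t_ply = 4 * 0.1 = 0.4 mm

0.4 mm


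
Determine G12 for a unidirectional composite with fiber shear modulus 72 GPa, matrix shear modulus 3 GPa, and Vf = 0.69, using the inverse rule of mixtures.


1/G12 = Vf/Gf + (1-Vf)/Gm = 0.69/72 + 0.31/3
G12 = 8.86 GPa

8.86 GPa


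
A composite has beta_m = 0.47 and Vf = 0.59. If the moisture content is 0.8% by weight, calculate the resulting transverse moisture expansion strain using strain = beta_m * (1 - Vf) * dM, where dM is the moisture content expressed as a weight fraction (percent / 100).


dM = 0.8/100 = 0.008
strain = beta_m * (1-Vf) * dM = 0.47 * 0.41 * 0.008 = 0.0015416

0.0015416


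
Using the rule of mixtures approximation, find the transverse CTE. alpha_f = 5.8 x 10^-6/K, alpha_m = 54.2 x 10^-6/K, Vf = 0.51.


alpha_2 = alpha_f*Vf + alpha_m*(1-Vf) = 5.8*0.51 + 54.2*0.49 = 29.5 x 10^-6/K

29.5 x 10^-6/K


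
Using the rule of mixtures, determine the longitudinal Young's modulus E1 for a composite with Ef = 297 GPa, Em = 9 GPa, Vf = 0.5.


E1 = Ef*Vf + Em*(1-Vf) = 297*0.5 + 9*0.5 = 153.0 GPa

153.0 GPa


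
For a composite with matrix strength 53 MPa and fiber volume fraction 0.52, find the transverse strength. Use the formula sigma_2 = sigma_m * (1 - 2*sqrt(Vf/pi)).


factor = 1 - 2*sqrt(0.52/pi) = 0.1863
sigma_2 = 53 * 0.1863 = 9.87 MPa

9.87 MPa


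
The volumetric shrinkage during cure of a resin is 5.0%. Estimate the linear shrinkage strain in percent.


Linear shrinkage ≈ vol_shrink/3 = 5.0/3 = 1.667%

1.667%


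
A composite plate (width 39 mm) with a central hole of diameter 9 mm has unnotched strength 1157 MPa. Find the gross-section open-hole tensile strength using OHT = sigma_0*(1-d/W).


OHT = sigma_0*(1-d/W) = 1157*(1-9/39) = 890.0 MPa

890.0 MPa


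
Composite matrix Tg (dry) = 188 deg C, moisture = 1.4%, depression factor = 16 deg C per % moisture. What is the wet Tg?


Tg_wet = Tg_dry - k*moisture = 188 - 16*1.4 = 165.6 deg C

165.6 deg C


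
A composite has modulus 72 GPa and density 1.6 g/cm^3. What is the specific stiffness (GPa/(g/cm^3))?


Specific stiffness = E/rho = 72/1.6 = 45.0 GPa/(g/cm^3)

45.0 GPa/(g/cm^3)


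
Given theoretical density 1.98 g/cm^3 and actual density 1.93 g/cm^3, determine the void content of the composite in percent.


Void% = (rho_theo - rho_actual)/rho_theo * 100 = (1.98 - 1.93)/1.98 * 100 = 2.53%

2.53%


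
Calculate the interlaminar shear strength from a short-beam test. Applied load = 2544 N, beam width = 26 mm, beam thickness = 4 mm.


ILSS = 3F/(4bh) = 3*2544/(4*26*4) = 18.35 MPa

18.35 MPa


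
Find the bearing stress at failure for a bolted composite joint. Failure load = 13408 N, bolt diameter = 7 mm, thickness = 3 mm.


sigma_br = F/(d*h) = 13408/(7*3) = 638.5 MPa

638.5 MPa


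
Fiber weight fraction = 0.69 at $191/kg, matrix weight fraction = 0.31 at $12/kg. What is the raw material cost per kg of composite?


Cost = cost_f*Wf + cost_m*Wm = 191*0.69 + 12*0.31 = $135.51/kg

$135.51/kg


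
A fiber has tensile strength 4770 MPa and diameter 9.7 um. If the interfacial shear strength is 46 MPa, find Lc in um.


Lc = sigma_f * d / (2 * tau_i) = 4770 * 9.7 / (2 * 46) = 502.9 um

502.9 um


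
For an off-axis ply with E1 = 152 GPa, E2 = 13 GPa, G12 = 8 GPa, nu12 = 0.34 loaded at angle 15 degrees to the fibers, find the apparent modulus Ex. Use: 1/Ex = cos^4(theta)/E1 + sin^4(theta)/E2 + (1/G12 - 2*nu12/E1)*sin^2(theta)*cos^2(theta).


cos^4(15) = 0.870513, sin^4(15) = 0.004487, sin^2(15)*cos^2(15) = 0.0625
1/G12 - 2*nu12/E1 = 1/8 - 2*0.34/152 = 0.120526 GPa^-1
1/Ex = 0.870513/152 + 0.004487/13 + 0.120526*0.0625 = 0.0136051 GPa^-1
Ex = 73.5 GPa

73.5 GPa


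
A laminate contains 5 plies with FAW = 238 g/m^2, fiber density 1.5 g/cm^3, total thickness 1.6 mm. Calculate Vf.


Vf = n * FAW / (rho_f * h * 1000) = 5 * 238 / (1.5 * 1.6 * 1000) = 0.4958

0.4958


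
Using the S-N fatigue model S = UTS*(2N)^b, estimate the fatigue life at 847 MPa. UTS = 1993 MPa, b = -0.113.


N = 0.5 * (S/UTS)^(1/b) = 0.5 * (847/1993)^(1/-0.113) = 972.0240 cycles

972.0240 cycles
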